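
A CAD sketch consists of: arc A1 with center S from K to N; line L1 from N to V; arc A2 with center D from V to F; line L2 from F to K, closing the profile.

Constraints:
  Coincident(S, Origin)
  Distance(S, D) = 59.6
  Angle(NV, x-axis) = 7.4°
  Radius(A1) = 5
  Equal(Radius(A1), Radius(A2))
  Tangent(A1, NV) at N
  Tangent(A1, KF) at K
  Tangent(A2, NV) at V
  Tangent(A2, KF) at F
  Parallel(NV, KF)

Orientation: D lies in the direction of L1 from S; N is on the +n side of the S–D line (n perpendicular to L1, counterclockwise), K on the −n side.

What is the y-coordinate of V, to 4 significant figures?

12.63

The slot axis is L1's direction at 7.4°, so u = (cos 7.4°, sin 7.4°) = (0.9917, 0.1288) and n = (−sin 7.4°, cos 7.4°) = (-0.1288, 0.9917). S is at the origin and D lies 59.6 along u from S, so D = 59.6·u = (59.10, 7.676). Tangency of A1 to both parallel lines with radius 5.0 puts N and K at S ± 5.0·n: N = (-0.6440, 4.958), K = (0.6440, -4.958). Equal radii place V and F the same way about D: V = D + 5.0·n = (58.46, 12.63), F = D − 5.0·n = (59.75, 2.718). So V.y = 12.63.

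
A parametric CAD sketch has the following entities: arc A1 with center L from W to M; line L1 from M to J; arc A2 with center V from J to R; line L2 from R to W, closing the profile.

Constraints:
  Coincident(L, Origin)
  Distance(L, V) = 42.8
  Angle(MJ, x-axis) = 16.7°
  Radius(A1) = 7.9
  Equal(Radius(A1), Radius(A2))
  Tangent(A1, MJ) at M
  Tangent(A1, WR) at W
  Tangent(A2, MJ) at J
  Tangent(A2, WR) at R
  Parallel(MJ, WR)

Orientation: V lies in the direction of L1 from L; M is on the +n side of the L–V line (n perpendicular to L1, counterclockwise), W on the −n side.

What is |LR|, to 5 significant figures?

43.523

The slot axis is L1's direction at 16.7°, so u = (cos 16.7°, sin 16.7°) = (0.95782, 0.28736) and n = (−sin 16.7°, cos 16.7°) = (-0.28736, 0.95782). L is at the origin and V lies 42.8 along u from L, so V = 42.8·u = (40.995, 12.299). Tangency of A1 to both parallel lines with radius 7.9 puts M and W at L ± 7.9·n: M = (-2.2701, 7.5668), W = (2.2701, -7.5668). Equal radii place J and R the same way about V: J = V + 7.9·n = (38.725, 19.866), R = V − 7.9·n = (43.265, 4.7322). Then |LR| = |R − L| = 43.523.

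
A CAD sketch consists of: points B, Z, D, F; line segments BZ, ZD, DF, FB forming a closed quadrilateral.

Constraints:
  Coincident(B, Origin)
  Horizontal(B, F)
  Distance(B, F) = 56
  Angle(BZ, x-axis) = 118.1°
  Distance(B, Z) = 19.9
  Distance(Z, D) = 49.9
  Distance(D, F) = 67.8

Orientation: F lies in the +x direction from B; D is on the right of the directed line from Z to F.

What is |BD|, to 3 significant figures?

32.2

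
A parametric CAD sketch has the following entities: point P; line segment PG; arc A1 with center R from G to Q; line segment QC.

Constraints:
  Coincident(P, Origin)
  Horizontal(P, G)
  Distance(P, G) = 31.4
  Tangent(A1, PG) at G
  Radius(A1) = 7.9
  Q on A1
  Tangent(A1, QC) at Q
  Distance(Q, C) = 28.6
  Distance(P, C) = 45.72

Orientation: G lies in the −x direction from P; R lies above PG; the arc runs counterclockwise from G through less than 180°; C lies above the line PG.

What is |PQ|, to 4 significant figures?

25.12

Checks: P = (0.00, 0.00) ✓; |RQ| = 7.900 ✓; ∠(RQ, QC) = 90.00° ✓; |QC| = 28.60 ✓; |PC| = 45.72 ✓.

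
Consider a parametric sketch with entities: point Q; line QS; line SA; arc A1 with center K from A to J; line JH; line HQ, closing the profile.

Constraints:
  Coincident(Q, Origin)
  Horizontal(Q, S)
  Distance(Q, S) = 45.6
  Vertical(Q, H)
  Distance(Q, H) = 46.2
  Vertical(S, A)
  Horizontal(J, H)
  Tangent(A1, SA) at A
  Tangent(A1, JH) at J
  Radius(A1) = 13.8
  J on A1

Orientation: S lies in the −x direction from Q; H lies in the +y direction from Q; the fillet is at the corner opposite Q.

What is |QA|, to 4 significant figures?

55.94

Q is at the origin; Q and S share the same y with |QS| = 45.6 and S on the −x side, so S = (-45.60, 0.000). QH is vertical with |QH| = 46.2 and H on the +y side, so H = (0.000, 46.20). The virtual corner opposite Q is at (-45.60, 46.20). The tangent condition forces KA to be normal to SA and since A1 is tangent to JH there, KJ ⟂ JH, with radius 13.8, so the center K sits 13.8 in from both sides at K = (-31.80, 32.40). That places the tangent points at A = (-45.60, 32.40) on SA and J = (-31.80, 46.20) on JH. Then |QA| = |A − Q| = 55.94.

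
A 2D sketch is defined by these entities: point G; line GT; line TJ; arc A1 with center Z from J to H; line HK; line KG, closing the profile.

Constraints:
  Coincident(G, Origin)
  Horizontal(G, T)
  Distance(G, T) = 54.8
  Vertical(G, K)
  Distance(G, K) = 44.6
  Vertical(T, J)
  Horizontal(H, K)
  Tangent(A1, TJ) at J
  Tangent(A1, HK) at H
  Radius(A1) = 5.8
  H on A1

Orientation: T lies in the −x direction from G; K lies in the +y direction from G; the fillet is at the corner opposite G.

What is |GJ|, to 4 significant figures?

67.15

G is at the origin; G and T share the same y with |GT| = 54.8 and T on the −x side, so T = (-54.80, 0.000). G and K share the same x with |GK| = 44.6 and K on the +y side, so K = (0.000, 44.60). The virtual corner opposite G is at (-54.80, 44.60). Since A1 is tangent to TJ there, ZJ ⟂ TJ and since A1 is tangent to HK there, ZH ⟂ HK, with radius 5.8, so the center Z sits 5.8 in from both sides at Z = (-49.00, 38.80). That places the tangent points at J = (-54.80, 38.80) on TJ and H = (-49.00, 44.60) on HK. Then |GJ| = |J − G| = 67.15.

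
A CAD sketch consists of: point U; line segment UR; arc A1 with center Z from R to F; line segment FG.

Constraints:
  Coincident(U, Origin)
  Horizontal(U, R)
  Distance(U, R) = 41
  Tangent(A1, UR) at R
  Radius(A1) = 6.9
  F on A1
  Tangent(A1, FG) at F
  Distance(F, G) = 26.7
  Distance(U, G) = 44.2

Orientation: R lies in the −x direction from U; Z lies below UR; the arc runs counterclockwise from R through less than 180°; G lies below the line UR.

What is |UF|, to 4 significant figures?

47.78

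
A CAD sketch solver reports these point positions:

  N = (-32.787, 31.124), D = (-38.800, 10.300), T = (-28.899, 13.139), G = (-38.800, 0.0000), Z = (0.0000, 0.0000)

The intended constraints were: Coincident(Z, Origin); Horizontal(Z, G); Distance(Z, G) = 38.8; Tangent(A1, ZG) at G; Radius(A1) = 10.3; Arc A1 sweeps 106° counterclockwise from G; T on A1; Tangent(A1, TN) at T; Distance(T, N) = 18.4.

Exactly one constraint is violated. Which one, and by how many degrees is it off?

Tangent(A1, TN) at T — off by 3.80°.

Z = (0.00, 0.00) ✓; Z.y = 0.00, G.y = 0.00 ✓; |ZG| = 38.80 ✓; ∠(DG, GZ) = 90.00° ✓; |DG| = 10.30 ✓; bearing(D→T) − bearing(D→G) = 106.0° ✓; |DT| = 10.30 ✓; ∠(DT, TN) = 93.80° ✗; |TN| = 18.40 ✓.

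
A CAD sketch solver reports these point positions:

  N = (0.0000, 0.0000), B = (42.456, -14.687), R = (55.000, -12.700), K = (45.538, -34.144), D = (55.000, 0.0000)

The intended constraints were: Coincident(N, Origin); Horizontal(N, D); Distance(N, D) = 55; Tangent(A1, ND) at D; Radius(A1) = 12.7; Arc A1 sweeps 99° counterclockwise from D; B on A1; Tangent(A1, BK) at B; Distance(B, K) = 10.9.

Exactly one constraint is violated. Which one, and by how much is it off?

Distance(B, K) = 10.9 — off by 8.80.

N = (0.00, 0.00) ✓; N.y = 0.00, D.y = 0.00 ✓; |ND| = 55.00 ✓; ∠(RD, DN) = 90.00° ✓; |RD| = 12.70 ✓; bearing(R→B) − bearing(R→D) = 99.00° ✓; |RB| = 12.70 ✓; ∠(RB, BK) = 90.00° ✓; |BK| = 19.70 ✗.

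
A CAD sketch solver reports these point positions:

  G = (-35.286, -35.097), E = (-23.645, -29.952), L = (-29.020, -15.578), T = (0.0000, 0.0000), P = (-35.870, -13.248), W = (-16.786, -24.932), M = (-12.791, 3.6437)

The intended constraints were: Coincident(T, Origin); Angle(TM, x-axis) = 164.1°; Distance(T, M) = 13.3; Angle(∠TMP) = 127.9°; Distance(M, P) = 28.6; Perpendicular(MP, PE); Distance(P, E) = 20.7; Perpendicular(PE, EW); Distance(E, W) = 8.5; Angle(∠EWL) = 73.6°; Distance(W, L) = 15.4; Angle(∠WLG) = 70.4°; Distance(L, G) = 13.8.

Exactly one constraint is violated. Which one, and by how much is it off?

Distance(L, G) = 13.8 — off by 6.70.

T = (0.00, 0.00) ✓; TM at 164.1° ✓; |TM| = 13.30 ✓; ∠TMP = 127.9° ✓; |MP| = 28.60 ✓; ∠(MP, PE) = 90.00° ✓; |PE| = 20.70 ✓; ∠(PE, EW) = 90.00° ✓; |EW| = 8.500 ✓; ∠EWL = 73.60° ✓; |WL| = 15.40 ✓; ∠WLG = 70.40° ✓; |LG| = 20.50 ✗.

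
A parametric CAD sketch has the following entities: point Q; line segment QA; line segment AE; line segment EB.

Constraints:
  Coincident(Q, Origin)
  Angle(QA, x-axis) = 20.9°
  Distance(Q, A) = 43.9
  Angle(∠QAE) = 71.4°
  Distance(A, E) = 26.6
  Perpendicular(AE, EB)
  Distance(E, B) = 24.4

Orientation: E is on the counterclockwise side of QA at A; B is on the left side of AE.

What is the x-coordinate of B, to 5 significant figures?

5.2643

∠QAE = 71.4°, so AE runs at 20.9° + (180° − 71.4°) = 129.50° from the x-axis; with |AE| = 26.6, E = A + 26.6·(cos 129.50°, sin 129.50°) = (24.092, 36.186). AE is perpendicular to EB; with |EB| = 24.4 on the left of AE, B = E + 24.4·(-0.77162, -0.63608) = (5.2643, 20.666). So B.x = 5.2643.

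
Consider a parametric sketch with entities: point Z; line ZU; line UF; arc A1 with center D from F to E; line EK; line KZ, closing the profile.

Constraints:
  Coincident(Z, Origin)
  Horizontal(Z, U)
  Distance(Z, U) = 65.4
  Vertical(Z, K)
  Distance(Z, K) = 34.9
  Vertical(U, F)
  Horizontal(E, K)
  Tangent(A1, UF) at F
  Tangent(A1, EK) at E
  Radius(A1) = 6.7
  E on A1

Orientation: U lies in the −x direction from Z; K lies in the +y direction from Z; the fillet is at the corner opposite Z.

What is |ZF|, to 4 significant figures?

71.22

The virtual corner opposite Z is at (-65.40, 34.90). The tangent condition forces DF to be normal to UF and A1 meets EK tangentially, so DE is at right angles to EK, with radius 6.7, so the center D sits 6.7 in from both sides at D = (-58.70, 28.20). That places the tangent points at F = (-65.40, 28.20) on UF and E = (-58.70, 34.90) on EK. Then |ZF| = |F − Z| = 71.22.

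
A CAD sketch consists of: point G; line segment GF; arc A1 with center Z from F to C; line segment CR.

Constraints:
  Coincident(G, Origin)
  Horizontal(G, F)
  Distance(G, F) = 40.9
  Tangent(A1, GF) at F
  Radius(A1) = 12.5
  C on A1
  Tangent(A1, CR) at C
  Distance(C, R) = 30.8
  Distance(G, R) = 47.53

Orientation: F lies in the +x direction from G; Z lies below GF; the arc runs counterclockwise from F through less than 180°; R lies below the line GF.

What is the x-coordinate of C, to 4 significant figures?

28.54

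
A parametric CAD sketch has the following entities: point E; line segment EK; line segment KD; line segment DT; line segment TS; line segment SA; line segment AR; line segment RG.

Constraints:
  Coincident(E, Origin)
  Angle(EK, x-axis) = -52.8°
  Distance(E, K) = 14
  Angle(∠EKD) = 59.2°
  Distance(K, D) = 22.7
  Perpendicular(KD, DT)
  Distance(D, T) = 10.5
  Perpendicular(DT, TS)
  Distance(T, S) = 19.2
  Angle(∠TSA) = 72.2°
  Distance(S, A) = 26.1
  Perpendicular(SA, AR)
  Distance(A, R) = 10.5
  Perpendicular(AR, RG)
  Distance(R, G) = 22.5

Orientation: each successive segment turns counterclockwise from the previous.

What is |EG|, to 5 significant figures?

7.6311

SA ⟂ AR, so AR runs at 85.800°; with |AR| = 10.5, R = (26.839, 4.5874). AR is perpendicular to RG, so RG runs at 175.80°; with |RG| = 22.5, G = (4.3994, 6.2352). Then |EG| = |G − E| = 7.6311.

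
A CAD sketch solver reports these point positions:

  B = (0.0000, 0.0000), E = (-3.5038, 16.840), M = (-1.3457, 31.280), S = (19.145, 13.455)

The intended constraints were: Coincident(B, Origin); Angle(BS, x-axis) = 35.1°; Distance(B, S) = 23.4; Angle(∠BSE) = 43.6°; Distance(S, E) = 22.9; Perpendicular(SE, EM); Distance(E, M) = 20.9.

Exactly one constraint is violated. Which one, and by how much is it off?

Distance(E, M) = 20.9 — off by 6.30.

B = (0.00, 0.00) ✓; BS at 35.10° ✓; |BS| = 23.40 ✓; ∠BSE = 43.60° ✓; |SE| = 22.90 ✓; ∠(SE, EM) = 90.00° ✓; |EM| = 14.60 ✗.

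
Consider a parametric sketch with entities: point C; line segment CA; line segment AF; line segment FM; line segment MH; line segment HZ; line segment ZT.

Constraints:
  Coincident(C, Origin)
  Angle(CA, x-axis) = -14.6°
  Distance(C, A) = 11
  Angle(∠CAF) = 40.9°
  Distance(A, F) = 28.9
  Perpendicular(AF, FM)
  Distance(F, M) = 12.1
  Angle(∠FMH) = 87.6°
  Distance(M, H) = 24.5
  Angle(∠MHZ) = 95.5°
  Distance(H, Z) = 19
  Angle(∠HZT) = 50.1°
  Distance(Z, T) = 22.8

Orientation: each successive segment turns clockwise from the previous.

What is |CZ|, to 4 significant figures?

15.88

∠FMH = 87.6° gives MH at 23.90° from the x-axis; with |MH| = 24.5, H = (1.774, 5.196). ∠MHZ = 95.5° gives HZ at -60.60° from the x-axis; with |HZ| = 19.0, Z = (11.10, -11.36). Then |CZ| = |Z − C| = 15.88.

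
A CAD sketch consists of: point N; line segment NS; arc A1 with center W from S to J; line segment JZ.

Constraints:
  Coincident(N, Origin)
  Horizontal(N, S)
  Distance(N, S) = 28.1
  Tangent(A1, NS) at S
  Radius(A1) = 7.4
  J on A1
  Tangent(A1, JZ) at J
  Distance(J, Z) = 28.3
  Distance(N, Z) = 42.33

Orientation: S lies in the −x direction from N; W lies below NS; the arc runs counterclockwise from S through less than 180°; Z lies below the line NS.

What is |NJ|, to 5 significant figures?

36.338

Checks: |WJ| = 7.400 ✓; ∠(WJ, JZ) = 90.00° ✓; |JZ| = 28.30 ✓; |NZ| = 42.33 ✓.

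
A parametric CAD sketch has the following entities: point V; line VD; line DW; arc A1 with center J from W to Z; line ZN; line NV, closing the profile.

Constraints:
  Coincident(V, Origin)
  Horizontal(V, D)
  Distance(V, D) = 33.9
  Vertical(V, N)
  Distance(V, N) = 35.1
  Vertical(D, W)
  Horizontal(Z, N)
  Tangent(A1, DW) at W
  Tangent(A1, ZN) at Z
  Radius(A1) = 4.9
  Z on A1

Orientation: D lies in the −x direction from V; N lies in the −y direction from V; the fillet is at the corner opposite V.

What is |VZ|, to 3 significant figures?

45.5

V is at the origin; V and D share the same y with |VD| = 33.9 and D on the −x side, so D = (-33.9, 0.00). VN is vertical with |VN| = 35.1 and N on the −y side, so N = (0.00, -35.1). The virtual corner opposite V is at (-33.9, -35.1). Tangency of A1 to DW means the radius JW is perpendicular to DW and since A1 is tangent to ZN there, JZ ⟂ ZN, with radius 4.9, so the center J sits 4.9 in from both sides at J = (-29.0, -30.2). That places the tangent points at W = (-33.9, -30.2) on DW and Z = (-29.0, -35.1) on ZN. Then |VZ| = |Z − V| = 45.5.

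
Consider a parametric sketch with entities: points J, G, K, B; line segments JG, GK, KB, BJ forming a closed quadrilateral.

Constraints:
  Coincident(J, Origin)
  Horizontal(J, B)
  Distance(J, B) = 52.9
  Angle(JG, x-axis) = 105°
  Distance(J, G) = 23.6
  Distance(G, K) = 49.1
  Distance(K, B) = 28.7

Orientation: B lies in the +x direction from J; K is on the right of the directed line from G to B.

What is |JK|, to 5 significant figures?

30.354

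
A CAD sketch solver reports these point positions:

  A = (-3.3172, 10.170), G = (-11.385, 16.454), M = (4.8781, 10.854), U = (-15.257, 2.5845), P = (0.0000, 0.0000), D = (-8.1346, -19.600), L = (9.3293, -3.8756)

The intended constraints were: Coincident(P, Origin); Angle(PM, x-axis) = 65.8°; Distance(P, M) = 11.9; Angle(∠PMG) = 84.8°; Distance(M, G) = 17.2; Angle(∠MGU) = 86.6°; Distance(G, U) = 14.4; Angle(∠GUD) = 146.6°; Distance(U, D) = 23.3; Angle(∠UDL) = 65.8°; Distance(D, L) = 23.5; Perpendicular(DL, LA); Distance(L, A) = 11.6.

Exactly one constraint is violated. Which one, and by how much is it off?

Distance(L, A) = 11.6 — off by 7.30.

P = (0.00, 0.00) ✓; PM at 65.80° ✓; |PM| = 11.90 ✓; ∠PMG = 84.80° ✓; |MG| = 17.20 ✓; ∠MGU = 86.60° ✓; |GU| = 14.40 ✓; ∠GUD = 146.6° ✓; |UD| = 23.30 ✓; ∠UDL = 65.80° ✓; |DL| = 23.50 ✓; ∠(DL, LA) = 90.00° ✓; |LA| = 18.90 ✗.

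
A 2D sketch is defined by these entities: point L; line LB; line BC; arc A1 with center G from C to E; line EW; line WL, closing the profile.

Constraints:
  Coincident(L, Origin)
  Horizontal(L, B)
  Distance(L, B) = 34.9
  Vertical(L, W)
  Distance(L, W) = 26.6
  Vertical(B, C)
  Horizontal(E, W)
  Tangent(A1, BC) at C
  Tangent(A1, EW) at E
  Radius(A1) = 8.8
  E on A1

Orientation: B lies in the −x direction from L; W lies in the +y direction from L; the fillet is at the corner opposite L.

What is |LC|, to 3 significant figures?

39.2

L is at the origin; LB is horizontal with |LB| = 34.9 and B on the −x side, so B = (-34.9, 0.00). L and W share the same x with |LW| = 26.6 and W on the +y side, so W = (0.00, 26.6). The virtual corner opposite L is at (-34.9, 26.6). The tangent condition forces GC to be normal to BC and the tangent condition forces GE to be normal to EW, with radius 8.8, so the center G sits 8.8 in from both sides at G = (-26.1, 17.8). That places the tangent points at C = (-34.9, 17.8) on BC and E = (-26.1, 26.6) on EW. Then |LC| = |C − L| = 39.2.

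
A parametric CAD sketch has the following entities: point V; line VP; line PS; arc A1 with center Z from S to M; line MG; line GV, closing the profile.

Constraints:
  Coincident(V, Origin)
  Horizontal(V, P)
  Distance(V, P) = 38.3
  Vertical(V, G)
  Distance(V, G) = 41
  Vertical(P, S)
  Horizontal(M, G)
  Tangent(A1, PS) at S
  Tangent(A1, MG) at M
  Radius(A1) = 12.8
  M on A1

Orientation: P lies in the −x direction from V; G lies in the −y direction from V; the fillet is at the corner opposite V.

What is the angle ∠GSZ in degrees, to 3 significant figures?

18.5°

V is at the origin; VP is horizontal with |VP| = 38.3 and P on the −x side, so P = (-38.3, 0.00). VG is vertical with |VG| = 41.0 and G on the −y side, so G = (0.00, -41.0). The virtual corner opposite V is at (-38.3, -41.0). Since A1 is tangent to PS there, ZS ⟂ PS and the tangent condition forces ZM to be normal to MG, with radius 12.8, so the center Z sits 12.8 in from both sides at Z = (-25.5, -28.2). That places the tangent points at S = (-38.3, -28.2) on PS and M = (-25.5, -41.0) on MG. Then cos ∠GSZ = SG·SZ / (|SG||SZ|), giving 18.5°.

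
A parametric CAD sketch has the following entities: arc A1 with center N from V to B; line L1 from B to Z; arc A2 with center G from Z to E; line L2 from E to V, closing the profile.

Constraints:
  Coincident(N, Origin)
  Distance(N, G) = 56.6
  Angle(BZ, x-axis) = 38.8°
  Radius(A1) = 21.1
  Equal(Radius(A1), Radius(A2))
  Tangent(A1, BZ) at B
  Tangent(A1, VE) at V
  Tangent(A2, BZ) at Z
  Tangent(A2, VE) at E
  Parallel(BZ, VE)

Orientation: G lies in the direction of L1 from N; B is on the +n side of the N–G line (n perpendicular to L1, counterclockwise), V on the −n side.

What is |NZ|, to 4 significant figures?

60.41

Tangency of A1 to both parallel lines with radius 21.1 puts B and V at N ± 21.1·n: B = (-13.22, 16.44), V = (13.22, -16.44). Equal radii place Z and E the same way about G: Z = G + 21.1·n = (30.89, 51.91), E = G − 21.1·n = (57.33, 19.02). Then |NZ| = |Z − N| = 60.41.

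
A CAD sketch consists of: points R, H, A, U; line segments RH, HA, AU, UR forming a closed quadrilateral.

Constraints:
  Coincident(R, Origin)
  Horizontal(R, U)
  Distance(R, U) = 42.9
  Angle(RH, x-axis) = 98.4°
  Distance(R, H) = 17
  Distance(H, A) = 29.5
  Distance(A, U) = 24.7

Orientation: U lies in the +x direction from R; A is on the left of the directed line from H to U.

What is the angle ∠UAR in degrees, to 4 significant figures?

95.25°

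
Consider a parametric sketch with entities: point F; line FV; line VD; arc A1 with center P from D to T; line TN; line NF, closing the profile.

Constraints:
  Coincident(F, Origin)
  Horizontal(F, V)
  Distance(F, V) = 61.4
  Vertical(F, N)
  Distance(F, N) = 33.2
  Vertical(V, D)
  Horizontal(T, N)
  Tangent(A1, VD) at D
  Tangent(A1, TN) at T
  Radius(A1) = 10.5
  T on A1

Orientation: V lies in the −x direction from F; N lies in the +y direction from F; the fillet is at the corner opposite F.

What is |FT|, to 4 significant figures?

60.77

F is at the origin; FV is horizontal with |FV| = 61.4 and V on the −x side, so V = (-61.40, 0.000). FN is vertical with |FN| = 33.2 and N on the +y side, so N = (0.000, 33.20). The virtual corner opposite F is at (-61.40, 33.20). A1 meets VD tangentially, so PD is at right angles to VD and A1 meets TN tangentially, so PT is at right angles to TN, with radius 10.5, so the center P sits 10.5 in from both sides at P = (-50.90, 22.70). That places the tangent points at D = (-61.40, 22.70) on VD and T = (-50.90, 33.20) on TN. Then |FT| = |T − F| = 60.77.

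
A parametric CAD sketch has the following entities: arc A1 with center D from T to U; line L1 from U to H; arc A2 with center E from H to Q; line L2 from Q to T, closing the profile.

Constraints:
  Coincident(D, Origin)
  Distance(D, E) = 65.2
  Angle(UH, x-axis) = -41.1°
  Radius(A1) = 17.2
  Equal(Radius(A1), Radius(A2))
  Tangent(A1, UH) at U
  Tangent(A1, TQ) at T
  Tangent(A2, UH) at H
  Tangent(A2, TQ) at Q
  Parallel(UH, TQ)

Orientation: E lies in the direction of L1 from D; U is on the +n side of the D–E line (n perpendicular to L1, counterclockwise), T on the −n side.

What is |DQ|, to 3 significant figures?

67.4

The slot axis is L1's direction at -41.1°, so u = (cos -41.1°, sin -41.1°) = (0.754, -0.657) and n = (−sin -41.1°, cos -41.1°) = (0.657, 0.754). D is at the origin and E lies 65.2 along u from D, so E = 65.2·u = (49.1, -42.9). Tangency of A1 to both parallel lines with radius 17.2 puts U and T at D ± 17.2·n: U = (11.3, 13.0), T = (-11.3, -13.0). Equal radii place H and Q the same way about E: H = E + 17.2·n = (60.4, -29.9), Q = E − 17.2·n = (37.8, -55.8). Then |DQ| = |Q − D| = 67.4.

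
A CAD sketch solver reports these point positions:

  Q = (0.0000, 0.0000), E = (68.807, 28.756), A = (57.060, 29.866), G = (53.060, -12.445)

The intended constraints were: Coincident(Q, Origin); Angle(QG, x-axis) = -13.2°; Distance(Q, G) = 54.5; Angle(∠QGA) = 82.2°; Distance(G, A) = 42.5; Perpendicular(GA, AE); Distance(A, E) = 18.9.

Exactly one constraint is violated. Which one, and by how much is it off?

Distance(A, E) = 18.9 — off by 7.10.

Q = (0.00, 0.00) ✓; QG at -13.20° ✓; |QG| = 54.50 ✓; ∠QGA = 82.20° ✓; |GA| = 42.50 ✓; ∠(GA, AE) = 90.00° ✓; |AE| = 11.80 ✗.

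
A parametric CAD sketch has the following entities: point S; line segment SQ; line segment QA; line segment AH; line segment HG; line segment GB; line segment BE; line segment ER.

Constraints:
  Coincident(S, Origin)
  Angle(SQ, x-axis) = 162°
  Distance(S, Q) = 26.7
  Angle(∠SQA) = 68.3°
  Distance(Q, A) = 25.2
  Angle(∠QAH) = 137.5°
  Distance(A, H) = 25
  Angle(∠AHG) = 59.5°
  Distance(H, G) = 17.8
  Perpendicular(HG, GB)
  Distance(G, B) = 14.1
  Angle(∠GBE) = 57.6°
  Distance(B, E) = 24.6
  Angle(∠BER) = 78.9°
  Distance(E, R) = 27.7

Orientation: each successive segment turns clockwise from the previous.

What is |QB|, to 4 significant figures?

24.08

S is at the origin; SQ runs at 162.0° with length 26.7, so Q = (-25.39, 8.251). ∠SQA = 68.3° gives QA at 50.30° from the x-axis; with |QA| = 25.2, A = (-9.296, 27.64). ∠QAH = 137.5° gives AH at 7.800° from the x-axis; with |AH| = 25.0, H = (15.47, 31.03). ∠AHG = 59.5° gives HG at -112.7° from the x-axis; with |HG| = 17.8, G = (8.603, 14.61). The perpendicularity gives GB at right angles to HG, so GB runs at 157.3°; with |GB| = 14.1, B = (-4.404, 20.05). Then |QB| = |B − Q| = 24.08.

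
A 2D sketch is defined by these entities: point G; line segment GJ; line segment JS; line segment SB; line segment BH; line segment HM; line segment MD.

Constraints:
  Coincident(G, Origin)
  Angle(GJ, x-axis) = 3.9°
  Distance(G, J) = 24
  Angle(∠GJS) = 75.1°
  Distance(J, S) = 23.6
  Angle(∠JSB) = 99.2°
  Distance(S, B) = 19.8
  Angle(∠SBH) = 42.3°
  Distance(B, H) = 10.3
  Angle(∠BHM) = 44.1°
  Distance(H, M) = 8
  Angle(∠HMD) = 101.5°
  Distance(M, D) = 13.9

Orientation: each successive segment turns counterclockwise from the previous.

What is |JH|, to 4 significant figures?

22.86

G is at the origin; GJ runs at 3.9° with length 24.0, so J = (23.94, 1.632). ∠GJS = 75.1° gives JS at 108.8° from the x-axis; with |JS| = 23.6, S = (16.34, 23.97). ∠JSB = 99.2° gives SB at -170.4° from the x-axis; with |SB| = 19.8, B = (-3.184, 20.67). ∠SBH = 42.3° gives BH at -32.70° from the x-axis; with |BH| = 10.3, H = (5.484, 15.11). Then |JH| = |H − J| = 22.86.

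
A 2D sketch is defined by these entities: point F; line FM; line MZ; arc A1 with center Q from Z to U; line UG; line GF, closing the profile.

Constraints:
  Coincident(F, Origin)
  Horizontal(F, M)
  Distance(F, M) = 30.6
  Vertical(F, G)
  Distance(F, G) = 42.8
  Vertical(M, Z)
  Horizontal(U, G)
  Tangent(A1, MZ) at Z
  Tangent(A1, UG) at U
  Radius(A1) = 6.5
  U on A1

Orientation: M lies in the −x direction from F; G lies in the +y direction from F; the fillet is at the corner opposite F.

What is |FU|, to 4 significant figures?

49.12

F is at the origin; F and M share the same y with |FM| = 30.6 and M on the −x side, so M = (-30.60, 0.000). FG is vertical with |FG| = 42.8 and G on the +y side, so G = (0.000, 42.80). The virtual corner opposite F is at (-30.60, 42.80). Since A1 is tangent to MZ there, QZ ⟂ MZ and since A1 is tangent to UG there, QU ⟂ UG, with radius 6.5, so the center Q sits 6.5 in from both sides at Q = (-24.10, 36.30). That places the tangent points at Z = (-30.60, 36.30) on MZ and U = (-24.10, 42.80) on UG. Then |FU| = |U − F| = 49.12.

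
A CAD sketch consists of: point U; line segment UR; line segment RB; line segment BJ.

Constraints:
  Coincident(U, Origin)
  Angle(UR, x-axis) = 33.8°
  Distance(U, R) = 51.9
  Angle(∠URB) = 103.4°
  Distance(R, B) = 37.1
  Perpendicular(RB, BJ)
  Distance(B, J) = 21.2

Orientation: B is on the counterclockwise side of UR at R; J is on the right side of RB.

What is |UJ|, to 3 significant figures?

86.9

U is at the origin; UR runs at 33.8° with length 51.9, so R = 51.9·(cos 33.8°, sin 33.8°) = (43.1, 28.9). ∠URB = 103.4°, so RB runs at 33.8° + (180° − 103.4°) = 110° from the x-axis; with |RB| = 37.1, B = R + 37.1·(cos 110°, sin 110°) = (30.2, 63.6). The perpendicularity gives BJ at right angles to RB; with |BJ| = 21.2 on the right of RB, J = B + 21.2·(0.937, 0.349) = (50.1, 71.0). Then |UJ| = |J − U| = 86.9.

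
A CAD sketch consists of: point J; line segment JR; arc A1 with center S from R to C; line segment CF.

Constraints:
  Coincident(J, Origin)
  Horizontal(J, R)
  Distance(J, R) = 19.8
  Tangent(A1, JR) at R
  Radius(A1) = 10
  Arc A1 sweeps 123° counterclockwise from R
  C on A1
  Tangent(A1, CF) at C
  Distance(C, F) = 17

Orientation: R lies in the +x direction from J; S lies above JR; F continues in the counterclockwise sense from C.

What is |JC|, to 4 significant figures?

32.14

Tangency of A1 to JR means the radius SR is perpendicular to JR, so S = R + (0, 10) = (19.80, 10.00). On A1, R sits at bearing -90° from S; a 123° counterclockwise sweep puts C at bearing 33°, so C = S + 10.0·(cos 33°, sin 33°) = (28.19, 15.45). Then |JC| = |C − J| = 32.14.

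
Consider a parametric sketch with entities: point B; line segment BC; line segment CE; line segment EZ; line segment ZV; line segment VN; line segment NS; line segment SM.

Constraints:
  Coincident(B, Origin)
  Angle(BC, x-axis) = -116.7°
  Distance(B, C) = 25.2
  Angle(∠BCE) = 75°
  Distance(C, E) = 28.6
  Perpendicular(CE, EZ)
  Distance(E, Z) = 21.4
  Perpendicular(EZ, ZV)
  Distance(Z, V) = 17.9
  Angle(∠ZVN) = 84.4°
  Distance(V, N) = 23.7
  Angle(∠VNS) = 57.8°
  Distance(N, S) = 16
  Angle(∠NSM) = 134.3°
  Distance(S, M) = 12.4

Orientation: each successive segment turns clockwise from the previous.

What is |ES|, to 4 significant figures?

8.169

∠ZVN = 84.4° gives VN at -137.3° from the x-axis; with |VN| = 23.7, N = (-22.49, -15.49). ∠VNS = 57.8° gives NS at 100.5° from the x-axis; with |NS| = 16.0, S = (-25.41, 0.2428). Then |ES| = |S − E| = 8.169.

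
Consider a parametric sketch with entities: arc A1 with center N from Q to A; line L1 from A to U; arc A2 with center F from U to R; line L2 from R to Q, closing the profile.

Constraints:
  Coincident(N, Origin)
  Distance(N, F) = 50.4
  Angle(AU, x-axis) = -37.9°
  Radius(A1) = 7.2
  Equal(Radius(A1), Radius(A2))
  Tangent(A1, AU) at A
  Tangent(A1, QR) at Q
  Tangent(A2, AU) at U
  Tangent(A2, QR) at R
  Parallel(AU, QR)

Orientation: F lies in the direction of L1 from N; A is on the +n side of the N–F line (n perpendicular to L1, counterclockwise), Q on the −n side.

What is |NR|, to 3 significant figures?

50.9

Tangency of A1 to both parallel lines with radius 7.2 puts A and Q at N ± 7.2·n: A = (4.42, 5.68), Q = (-4.42, -5.68). Equal radii place U and R the same way about F: U = F + 7.2·n = (44.2, -25.3), R = F − 7.2·n = (35.3, -36.6). Then |NR| = |R − N| = 50.9.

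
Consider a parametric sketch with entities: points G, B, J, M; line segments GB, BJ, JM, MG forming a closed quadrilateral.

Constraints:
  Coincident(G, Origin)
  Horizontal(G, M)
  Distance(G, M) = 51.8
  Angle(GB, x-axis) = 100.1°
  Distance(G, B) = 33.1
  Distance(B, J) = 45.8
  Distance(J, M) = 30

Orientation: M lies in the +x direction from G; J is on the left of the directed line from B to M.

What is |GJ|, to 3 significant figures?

48.3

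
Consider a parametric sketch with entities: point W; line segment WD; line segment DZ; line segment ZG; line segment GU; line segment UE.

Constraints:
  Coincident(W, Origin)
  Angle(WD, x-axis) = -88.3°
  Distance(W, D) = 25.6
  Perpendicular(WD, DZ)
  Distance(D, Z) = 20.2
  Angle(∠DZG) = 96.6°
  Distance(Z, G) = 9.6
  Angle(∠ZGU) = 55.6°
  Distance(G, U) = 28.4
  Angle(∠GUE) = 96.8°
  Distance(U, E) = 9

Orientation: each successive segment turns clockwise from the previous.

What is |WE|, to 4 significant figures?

37.72

∠ZGU = 55.6° gives GU at -26.10° from the x-axis; with |GU| = 28.4, U = (4.687, -29.18). ∠GUE = 96.8° gives UE at -109.3° from the x-axis; with |UE| = 9.0, E = (1.712, -37.68). Then |WE| = |E − W| = 37.72.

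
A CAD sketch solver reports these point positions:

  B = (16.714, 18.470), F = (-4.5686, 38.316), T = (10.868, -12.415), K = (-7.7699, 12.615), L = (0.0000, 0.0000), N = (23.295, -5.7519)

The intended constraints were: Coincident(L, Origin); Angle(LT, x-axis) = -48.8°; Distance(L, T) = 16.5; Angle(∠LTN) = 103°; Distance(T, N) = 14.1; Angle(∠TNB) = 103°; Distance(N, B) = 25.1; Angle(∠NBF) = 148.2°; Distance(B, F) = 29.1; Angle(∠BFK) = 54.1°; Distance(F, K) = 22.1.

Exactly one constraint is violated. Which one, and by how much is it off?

Distance(F, K) = 22.1 — off by 3.80.

L = (0.00, 0.00) ✓; LT at -48.80° ✓; |LT| = 16.50 ✓; ∠LTN = 103.0° ✓; |TN| = 14.10 ✓; ∠TNB = 103.0° ✓; |NB| = 25.10 ✓; ∠NBF = 148.2° ✓; |BF| = 29.10 ✓; ∠BFK = 54.10° ✓; |FK| = 25.90 ✗.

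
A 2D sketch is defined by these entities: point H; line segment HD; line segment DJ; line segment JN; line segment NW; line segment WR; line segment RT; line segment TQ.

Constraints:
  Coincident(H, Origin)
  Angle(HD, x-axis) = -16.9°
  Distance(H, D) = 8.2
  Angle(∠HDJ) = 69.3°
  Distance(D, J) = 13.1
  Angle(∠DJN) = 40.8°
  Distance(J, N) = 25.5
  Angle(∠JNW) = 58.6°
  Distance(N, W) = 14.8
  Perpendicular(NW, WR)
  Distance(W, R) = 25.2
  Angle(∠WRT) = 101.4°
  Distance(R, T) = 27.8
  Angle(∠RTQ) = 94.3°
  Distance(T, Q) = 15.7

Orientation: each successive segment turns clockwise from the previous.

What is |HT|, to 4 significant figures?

28.34

H is at the origin; HD runs at -16.9° with length 8.2, so D = (7.846, -2.384). ∠HDJ = 69.3° gives DJ at -127.6° from the x-axis; with |DJ| = 13.1, J = (-0.1470, -12.76). ∠DJN = 40.8° gives JN at 93.20° from the x-axis; with |JN| = 25.5, N = (-1.570, 12.70). ∠JNW = 58.6° gives NW at -28.20° from the x-axis; with |NW| = 14.8, W = (11.47, 5.704). The perpendicularity gives WR at right angles to NW, so WR runs at -118.2°; with |WR| = 25.2, R = (-0.4355, -16.51). ∠WRT = 101.4° gives RT at 163.2° from the x-axis; with |RT| = 27.8, T = (-27.05, -8.470). Then |HT| = |T − H| = 28.34.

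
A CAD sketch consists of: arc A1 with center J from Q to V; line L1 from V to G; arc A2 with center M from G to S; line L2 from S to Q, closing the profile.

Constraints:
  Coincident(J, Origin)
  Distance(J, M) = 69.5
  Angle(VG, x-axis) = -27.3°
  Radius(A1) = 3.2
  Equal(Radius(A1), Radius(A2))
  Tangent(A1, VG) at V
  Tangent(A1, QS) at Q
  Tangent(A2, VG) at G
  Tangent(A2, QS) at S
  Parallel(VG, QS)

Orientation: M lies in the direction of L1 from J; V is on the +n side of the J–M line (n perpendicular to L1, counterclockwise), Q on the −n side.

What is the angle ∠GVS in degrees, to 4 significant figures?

5.261°

The slot axis is L1's direction at -27.3°, so u = (cos -27.3°, sin -27.3°) = (0.8886, -0.4586) and n = (−sin -27.3°, cos -27.3°) = (0.4586, 0.8886). J is at the origin and M lies 69.5 along u from J, so M = 69.5·u = (61.76, -31.88). Tangency of A1 to both parallel lines with radius 3.2 puts V and Q at J ± 3.2·n: V = (1.468, 2.844), Q = (-1.468, -2.844). Equal radii place G and S the same way about M: G = M + 3.2·n = (63.23, -29.03), S = M − 3.2·n = (60.29, -34.72). Then cos ∠GVS = VG·VS / (|VG||VS|), giving 5.261°.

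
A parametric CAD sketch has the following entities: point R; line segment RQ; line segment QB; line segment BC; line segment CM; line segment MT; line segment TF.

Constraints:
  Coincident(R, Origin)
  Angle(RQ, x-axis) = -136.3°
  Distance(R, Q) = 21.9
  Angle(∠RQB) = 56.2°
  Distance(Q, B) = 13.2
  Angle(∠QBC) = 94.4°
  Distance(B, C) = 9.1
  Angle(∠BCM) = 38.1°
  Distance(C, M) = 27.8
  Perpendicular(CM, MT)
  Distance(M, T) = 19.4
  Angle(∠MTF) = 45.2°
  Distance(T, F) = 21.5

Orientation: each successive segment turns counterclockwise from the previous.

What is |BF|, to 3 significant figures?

5.55

R is at the origin; RQ runs at -136.3° with length 21.9, so Q = (-15.8, -15.1). ∠RQB = 56.2° gives QB at -12.5° from the x-axis; with |QB| = 13.2, B = (-2.95, -18.0). ∠QBC = 94.4° gives BC at 73.1° from the x-axis; with |BC| = 9.1, C = (-0.300, -9.28). ∠BCM = 38.1° gives CM at -145° from the x-axis; with |CM| = 27.8, M = (-23.1, -25.2). The perpendicularity gives MT at right angles to CM, so MT runs at -55.0°; with |MT| = 19.4, T = (-11.9, -41.1). ∠MTF = 45.2° gives TF at 79.8° from the x-axis; with |TF| = 21.5, F = (-8.14, -20.0). Then |BF| = |F − B| = 5.55.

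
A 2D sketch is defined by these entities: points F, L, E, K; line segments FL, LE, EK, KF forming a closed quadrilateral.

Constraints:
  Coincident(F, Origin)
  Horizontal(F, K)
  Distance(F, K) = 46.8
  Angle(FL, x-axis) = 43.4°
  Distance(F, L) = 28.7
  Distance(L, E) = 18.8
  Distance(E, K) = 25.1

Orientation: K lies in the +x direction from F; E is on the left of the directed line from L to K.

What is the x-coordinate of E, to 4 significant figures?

39.18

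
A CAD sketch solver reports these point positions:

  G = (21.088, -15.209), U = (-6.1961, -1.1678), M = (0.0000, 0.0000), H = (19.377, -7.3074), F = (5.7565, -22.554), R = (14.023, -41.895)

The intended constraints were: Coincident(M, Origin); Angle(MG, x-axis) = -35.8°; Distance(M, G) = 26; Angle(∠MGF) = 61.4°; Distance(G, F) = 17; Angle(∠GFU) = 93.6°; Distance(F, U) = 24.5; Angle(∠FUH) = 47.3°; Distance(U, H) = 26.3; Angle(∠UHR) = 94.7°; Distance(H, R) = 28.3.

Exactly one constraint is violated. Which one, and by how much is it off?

Distance(H, R) = 28.3 — off by 6.70.

M = (0.00, 0.00) ✓; MG at -35.80° ✓; |MG| = 26.00 ✓; ∠MGF = 61.40° ✓; |GF| = 17.00 ✓; ∠GFU = 93.60° ✓; |FU| = 24.50 ✓; ∠FUH = 47.30° ✓; |UH| = 26.30 ✓; ∠UHR = 94.70° ✓; |HR| = 35.00 ✗.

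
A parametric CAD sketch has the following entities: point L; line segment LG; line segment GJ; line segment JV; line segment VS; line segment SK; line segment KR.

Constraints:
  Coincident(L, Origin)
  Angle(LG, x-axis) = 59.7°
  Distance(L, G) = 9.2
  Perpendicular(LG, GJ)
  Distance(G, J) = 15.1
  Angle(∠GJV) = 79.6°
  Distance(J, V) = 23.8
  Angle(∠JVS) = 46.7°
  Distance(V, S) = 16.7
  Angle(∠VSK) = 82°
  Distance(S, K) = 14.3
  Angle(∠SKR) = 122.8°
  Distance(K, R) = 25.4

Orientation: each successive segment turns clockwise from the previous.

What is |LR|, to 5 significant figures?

36.286

∠VSK = 82.0° gives SK at -2.0000° from the x-axis; with |SK| = 14.3, K = (14.705, -1.6093). ∠SKR = 122.8° gives KR at -59.200° from the x-axis; with |KR| = 25.4, R = (27.711, -23.427). Then |LR| = |R − L| = 36.286.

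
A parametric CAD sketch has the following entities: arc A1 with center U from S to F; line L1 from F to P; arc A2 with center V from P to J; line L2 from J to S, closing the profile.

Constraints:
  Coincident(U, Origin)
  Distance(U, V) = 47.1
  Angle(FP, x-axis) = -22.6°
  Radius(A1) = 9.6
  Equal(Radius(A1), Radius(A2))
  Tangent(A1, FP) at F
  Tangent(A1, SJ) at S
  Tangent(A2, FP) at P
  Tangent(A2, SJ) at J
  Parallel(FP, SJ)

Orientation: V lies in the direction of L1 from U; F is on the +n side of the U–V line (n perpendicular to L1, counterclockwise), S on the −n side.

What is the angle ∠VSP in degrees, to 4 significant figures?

10.66°

The slot axis is L1's direction at -22.6°, so u = (cos -22.6°, sin -22.6°) = (0.9232, -0.3843) and n = (−sin -22.6°, cos -22.6°) = (0.3843, 0.9232). U is at the origin and V lies 47.1 along u from U, so V = 47.1·u = (43.48, -18.10). Tangency of A1 to both parallel lines with radius 9.6 puts F and S at U ± 9.6·n: F = (3.689, 8.863), S = (-3.689, -8.863). Equal radii place P and J the same way about V: P = V + 9.6·n = (47.17, -9.237), J = V − 9.6·n = (39.79, -26.96). Then cos ∠VSP = SV·SP / (|SV||SP|), giving 10.66°.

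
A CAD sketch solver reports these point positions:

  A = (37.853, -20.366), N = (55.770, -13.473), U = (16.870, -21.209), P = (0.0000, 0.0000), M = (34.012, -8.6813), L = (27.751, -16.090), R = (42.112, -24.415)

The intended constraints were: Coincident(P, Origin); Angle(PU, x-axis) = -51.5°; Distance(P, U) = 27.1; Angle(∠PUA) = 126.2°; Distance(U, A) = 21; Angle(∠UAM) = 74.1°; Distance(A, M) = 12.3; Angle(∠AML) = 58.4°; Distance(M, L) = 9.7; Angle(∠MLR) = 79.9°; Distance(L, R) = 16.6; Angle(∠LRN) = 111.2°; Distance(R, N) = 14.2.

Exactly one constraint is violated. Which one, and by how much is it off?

Distance(R, N) = 14.2 — off by 3.30.

P = (0.00, 0.00) ✓; PU at -51.50° ✓; |PU| = 27.10 ✓; ∠PUA = 126.2° ✓; |UA| = 21.00 ✓; ∠UAM = 74.10° ✓; |AM| = 12.30 ✓; ∠AML = 58.40° ✓; |ML| = 9.700 ✓; ∠MLR = 79.90° ✓; |LR| = 16.60 ✓; ∠LRN = 111.2° ✓; |RN| = 17.50 ✗.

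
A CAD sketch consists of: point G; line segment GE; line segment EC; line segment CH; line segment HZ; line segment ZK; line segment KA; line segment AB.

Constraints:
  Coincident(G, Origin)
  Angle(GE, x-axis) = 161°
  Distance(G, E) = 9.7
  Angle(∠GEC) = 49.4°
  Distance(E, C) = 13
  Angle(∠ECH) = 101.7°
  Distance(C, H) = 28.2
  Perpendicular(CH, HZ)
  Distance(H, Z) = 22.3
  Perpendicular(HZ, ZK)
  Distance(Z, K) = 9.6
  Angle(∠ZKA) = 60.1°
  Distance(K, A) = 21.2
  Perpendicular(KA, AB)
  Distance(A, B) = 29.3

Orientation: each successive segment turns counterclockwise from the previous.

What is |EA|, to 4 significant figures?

33.00

G is at the origin; GE runs at 161.0° with length 9.7, so E = (-9.172, 3.158). ∠GEC = 49.4° gives EC at -68.40° from the x-axis; with |EC| = 13.0, C = (-4.386, -8.929). ∠ECH = 101.7° gives CH at 9.900° from the x-axis; with |CH| = 28.2, H = (23.39, -4.081). CH ⟂ HZ, so HZ runs at 99.90°; with |HZ| = 22.3, Z = (19.56, 17.89). The perpendicularity gives ZK at right angles to HZ, so ZK runs at -170.1°; with |ZK| = 9.6, K = (10.10, 16.24). ∠ZKA = 60.1° gives KA at -50.20° from the x-axis; with |KA| = 21.2, A = (23.67, -0.05087). Then |EA| = |A − E| = 33.00.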